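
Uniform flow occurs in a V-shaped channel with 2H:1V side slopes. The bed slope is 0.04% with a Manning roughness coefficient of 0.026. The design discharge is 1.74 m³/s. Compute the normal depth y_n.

Manning's equation rearranged: A R^(2/3) = nQ / (1·√S) = 0.026 × 1.74 / (√0.0004) = 2.262.
At y = 0.897 m: A R^(2/3) = 0.8753 — low.
At y = 1.28 m: A R^(2/3) = 2.259 — close enough.

y_n = 1.28 m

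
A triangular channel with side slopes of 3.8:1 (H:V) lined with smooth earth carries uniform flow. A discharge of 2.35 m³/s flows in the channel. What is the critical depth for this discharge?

y_c = 0.6 m

At critical depth, Q² T / (g A³) = 1, i.e. A³/T = Q²/g = 2.35²/9.81 = 0.5629.
Trying y = 0.417 m: A³/T = 0.09104 — low.
Trying y = 0.709 m: A³/T = 1.294 — high.
Trying y = 0.6 m: A³/T = 0.5614 — ≈ 0.5629.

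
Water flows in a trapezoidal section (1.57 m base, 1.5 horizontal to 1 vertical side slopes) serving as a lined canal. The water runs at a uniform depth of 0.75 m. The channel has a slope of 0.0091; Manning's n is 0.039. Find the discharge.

With bottom width b = 1.57 m and side slope z = 1.5: A = (b + zy)y = (1.57 + 1.5×0.75)×0.75 = 2.021 m²; P = b + 2y√(1+z²) = 1.57 + 2×0.75×1.803 = 4.274 m.
Hydraulic radius R = A/P = 2.021/4.274 = 0.4729 m.
Manning's equation: Q = (1/n) A R^(2/3) S^(1/2) = (1/0.039) × 2.021 × 0.4729^(2/3) × 0.0091^(1/2) = 3 m³/s.

Q = 3 m³/s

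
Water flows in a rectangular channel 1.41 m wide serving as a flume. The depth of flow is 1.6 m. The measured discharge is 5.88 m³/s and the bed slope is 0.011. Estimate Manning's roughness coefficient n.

Flow area A = b·y = 1.41 × 1.6 = 2.256 m². Wetted perimeter P = b + 2y = 1.41 + 2×1.6 = 4.61 m.
Hydraulic radius R = A/P = 2.256/4.61 = 0.4894 m.
Rearranging Manning's equation: n = (1/Q) A R^(2/3) S^(1/2) = (1/5.88) × 2.256 × 0.4894^(2/3) × √0.011 = 0.025.

n = 0.025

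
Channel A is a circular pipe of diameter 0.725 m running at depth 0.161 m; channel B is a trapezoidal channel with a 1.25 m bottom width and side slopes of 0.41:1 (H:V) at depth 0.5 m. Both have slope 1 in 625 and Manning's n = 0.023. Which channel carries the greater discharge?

channel B

Channel A: For a circular section of diameter D = 0.725 m at depth y = 0.161 m, the central angle is θ = 2 arccos(1 − 2y/D) = 1.963 rad. Then A = (D²/8)(θ − sin θ) = 0.06824 m² and P = Dθ/2 = 0.7115 m. Hydraulic radius R = A/P = 0.06824/0.7115 = 0.09591 m. Q_A = (1/0.023)·0.06824·0.09591^(2/3)·√0.0016 = 0.02487 m³/s.
Channel B: With bottom width b = 1.25 m and side slope z = 0.41: A = (b + zy)y = (1.25 + 0.41×0.5)×0.5 = 0.7275 m²; P = b + 2y√(1+z²) = 1.25 + 2×0.5×1.081 = 2.331 m. Hydraulic radius R = A/P = 0.7275/2.331 = 0.3121 m. Q_B = (1/0.023)·0.7275·0.3121^(2/3)·√0.0016 = 0.5822 m³/s.
Q_A = 0.02487 m³/s vs Q_B = 0.5822 m³/s, so channel B carries more.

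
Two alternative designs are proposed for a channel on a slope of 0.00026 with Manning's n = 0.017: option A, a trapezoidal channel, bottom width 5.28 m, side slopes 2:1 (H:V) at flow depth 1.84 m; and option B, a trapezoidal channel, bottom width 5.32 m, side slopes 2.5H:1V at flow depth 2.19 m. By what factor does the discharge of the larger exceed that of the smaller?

1.56

Channel A: With bottom width b = 5.28 m and side slope z = 2: A = (b + zy)y = (5.28 + 2×1.84)×1.84 = 16.49 m²; P = b + 2y√(1+z²) = 5.28 + 2×1.84×2.236 = 13.51 m. Hydraulic radius R = A/P = 16.49/13.51 = 1.22 m. Q_A = (1/0.017)·16.49·1.22^(2/3)·√0.00026 = 17.86 m³/s.
Channel B: With bottom width b = 5.32 m and side slope z = 2.5: A = (b + zy)y = (5.32 + 2.5×2.19)×2.19 = 23.64 m²; P = b + 2y√(1+z²) = 5.32 + 2×2.19×2.693 = 17.11 m. Hydraulic radius R = A/P = 23.64/17.11 = 1.381 m. Q_B = (1/0.017)·23.64·1.381^(2/3)·√0.00026 = 27.81 m³/s.
The larger discharge is 27.81 m³/s and the smaller is 17.86 m³/s; the ratio is 1.56.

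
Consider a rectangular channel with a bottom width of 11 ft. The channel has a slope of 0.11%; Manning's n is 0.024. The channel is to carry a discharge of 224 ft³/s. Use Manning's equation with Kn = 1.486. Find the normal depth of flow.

y_n = 5.16 ft

Manning's equation rearranged: A R^(2/3) = nQ / (1.486·√S) = 0.024 × 224 / (1.486 × √0.0011) = 109.1.
At y = 5.75 ft: A R^(2/3) = 126 — over.
At y = 5.16 ft: A R^(2/3) = 109 — ≈ 109.1.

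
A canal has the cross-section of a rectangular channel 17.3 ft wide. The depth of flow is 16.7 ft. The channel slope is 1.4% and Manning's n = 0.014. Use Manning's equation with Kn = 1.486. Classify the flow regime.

supercritical

Flow area A = b·y = 17.3 × 16.7 = 288.9 ft². Wetted perimeter P = b + 2y = 17.3 + 2×16.7 = 50.7 ft.
Hydraulic radius R = A/P = 288.9/50.7 = 5.698 ft.
V = (1.486/n) R^(2/3) √S = (1.486/0.014) × 5.698^(2/3) × √0.014 = 40.07 ft/s. Hydraulic depth D_h = A/T = 288.9/17.3 = 16.7 ft.
Froude number Fr = V/√(g·D_h) = 40.07/√(32.2×16.7) = 1.73, which is greater than 1, so the flow is supercritical.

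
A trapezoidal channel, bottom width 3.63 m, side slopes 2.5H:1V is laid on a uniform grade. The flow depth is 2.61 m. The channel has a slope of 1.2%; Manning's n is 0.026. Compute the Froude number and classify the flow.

With bottom width b = 3.63 m and side slope z = 2.5: A = (b + zy)y = (3.63 + 2.5×2.61)×2.61 = 26.5 m²; P = b + 2y√(1+z²) = 3.63 + 2×2.61×2.693 = 17.69 m.
Hydraulic radius R = A/P = 26.5/17.69 = 1.499 m.
V = (1/n) R^(2/3) √S = (1/0.026) × 1.499^(2/3) × √0.012 = 5.518 m/s. Hydraulic depth D_h = A/T = 26.5/16.68 = 1.589 m.
Froude number Fr = V/√(g·D_h) = 5.518/√(9.81×1.589) = 1.4, which is greater than 1, so the flow is supercritical.

supercritical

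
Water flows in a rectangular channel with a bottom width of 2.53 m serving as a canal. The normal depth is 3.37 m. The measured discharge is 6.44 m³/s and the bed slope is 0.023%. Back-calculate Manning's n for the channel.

n = 0.019

Flow area A = b·y = 2.53 × 3.37 = 8.526 m². Wetted perimeter P = b + 2y = 2.53 + 2×3.37 = 9.27 m.
Hydraulic radius R = A/P = 8.526/9.27 = 0.9198 m.
Rearranging Manning's equation: n = (1/Q) A R^(2/3) S^(1/2) = (1/6.44) × 8.526 × 0.9198^(2/3) × √0.00023 = 0.019.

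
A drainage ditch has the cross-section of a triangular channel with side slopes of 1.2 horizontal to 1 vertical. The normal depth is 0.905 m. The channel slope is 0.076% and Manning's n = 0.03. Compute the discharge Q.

For a triangular section with side slope z = 1.2: A = zy² = 1.2×0.905² = 0.9828 m²; P = 2y√(1+z²) = 2×0.905×1.562 = 2.827 m.
Hydraulic radius R = A/P = 0.9828/2.827 = 0.3476 m.
Manning's equation: Q = (1/n) A R^(2/3) S^(1/2) = (1/0.03) × 0.9828 × 0.3476^(2/3) × 0.00076^(1/2) = 0.447 m³/s.

Q = 0.447 m³/s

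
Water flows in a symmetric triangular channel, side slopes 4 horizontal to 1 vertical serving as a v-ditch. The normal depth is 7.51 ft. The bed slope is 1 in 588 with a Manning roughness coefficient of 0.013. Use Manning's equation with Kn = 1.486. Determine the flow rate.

Q = 2520 ft³/s

For a triangular section with side slope z = 4: A = zy² = 4×7.51² = 225.6 ft²; P = 2y√(1+z²) = 2×7.51×4.123 = 61.93 ft.
Hydraulic radius R = A/P = 225.6/61.93 = 3.643 ft.
Manning's equation: Q = (1.486/n) A R^(2/3) S^(1/2) = (1.486/0.013) × 225.6 × 3.643^(2/3) × 0.001701^(1/2) = 2520 ft³/s.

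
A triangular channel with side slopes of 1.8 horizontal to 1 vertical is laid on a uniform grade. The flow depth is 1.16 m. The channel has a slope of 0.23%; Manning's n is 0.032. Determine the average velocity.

For a triangular section with side slope z = 1.8: A = zy² = 1.8×1.16² = 2.422 m²; P = 2y√(1+z²) = 2×1.16×2.059 = 4.777 m.
Hydraulic radius R = A/P = 2.422/4.777 = 0.507 m.
From Manning's equation, V = (1/n) R^(2/3) S^(1/2) = (1/0.032) × 0.507^(2/3) × 0.0023^(1/2) = 0.953 m/s.

V = 0.953 m/s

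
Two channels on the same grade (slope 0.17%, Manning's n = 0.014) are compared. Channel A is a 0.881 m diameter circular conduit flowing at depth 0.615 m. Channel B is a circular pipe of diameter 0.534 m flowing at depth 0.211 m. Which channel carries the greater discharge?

Channel A: For a circular section of diameter D = 0.881 m at depth y = 0.615 m, the central angle is θ = 2 arccos(1 − 2y/D) = 3.956 rad. Then A = (D²/8)(θ − sin θ) = 0.4544 m² and P = Dθ/2 = 1.743 m. Hydraulic radius R = A/P = 0.4544/1.743 = 0.2607 m. Q_A = (1/0.014)·0.4544·0.2607^(2/3)·√0.0017 = 0.5462 m³/s.
Channel B: For a circular section of diameter D = 0.534 m at depth y = 0.211 m, the central angle is θ = 2 arccos(1 − 2y/D) = 2.719 rad. Then A = (D²/8)(θ − sin θ) = 0.0823 m² and P = Dθ/2 = 0.726 m. Hydraulic radius R = A/P = 0.0823/0.726 = 0.1134 m. Q_B = (1/0.014)·0.0823·0.1134^(2/3)·√0.0017 = 0.05677 m³/s.
Q_A = 0.5462 m³/s vs Q_B = 0.05677 m³/s, so channel A carries more.

channel A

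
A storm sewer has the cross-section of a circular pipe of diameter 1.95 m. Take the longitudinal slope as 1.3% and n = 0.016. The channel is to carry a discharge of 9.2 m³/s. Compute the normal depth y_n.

y_n = 1.2 m

Manning's equation rearranged: A R^(2/3) = nQ / (1·√S) = 0.016 × 9.2 / (√0.013) = 1.291.
Trying y = 1.51 m: A R^(2/3) = 1.748 — high.
Trying y = 1.08 m: A R^(2/3) = 1.096 — low.
Trying y = 1.2 m: A R^(2/3) = 1.291 — close enough.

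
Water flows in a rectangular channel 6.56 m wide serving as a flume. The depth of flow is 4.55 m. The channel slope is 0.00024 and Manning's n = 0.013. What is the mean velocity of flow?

V = 1.83 m/s

Flow area A = b·y = 6.56 × 4.55 = 29.85 m². Wetted perimeter P = b + 2y = 6.56 + 2×4.55 = 15.66 m.
Hydraulic radius R = A/P = 29.85/15.66 = 1.906 m.
From Manning's equation, V = (1/n) R^(2/3) S^(1/2) = (1/0.013) × 1.906^(2/3) × 0.00024^(1/2) = 1.83 m/s.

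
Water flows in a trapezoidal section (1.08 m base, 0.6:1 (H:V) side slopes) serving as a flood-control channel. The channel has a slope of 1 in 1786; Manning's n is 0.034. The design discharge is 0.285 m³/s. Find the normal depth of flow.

y_n = 0.585 m

Manning's equation rearranged: A R^(2/3) = nQ / (1·√S) = 0.034 × 0.285 / (√0.0005599) = 0.4095.
At y = 0.444 m: A R^(2/3) = 0.2574 — short.
At y = 0.643 m: A R^(2/3) = 0.4817 — over.
At y = 0.585 m: A R^(2/3) = 0.4098 — ≈ 0.4095.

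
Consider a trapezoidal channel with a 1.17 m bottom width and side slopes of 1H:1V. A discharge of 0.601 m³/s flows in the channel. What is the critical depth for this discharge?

y_c = 0.276 m

At critical depth, Q² T / (g A³) = 1, i.e. A³/T = Q²/g = 0.601²/9.81 = 0.03682.
At y = 0.347 m: A³/T = 0.07825 — over.
At y = 0.239 m: A³/T = 0.02317 — short.
At y = 0.276 m: A³/T = 0.03691 — close enough.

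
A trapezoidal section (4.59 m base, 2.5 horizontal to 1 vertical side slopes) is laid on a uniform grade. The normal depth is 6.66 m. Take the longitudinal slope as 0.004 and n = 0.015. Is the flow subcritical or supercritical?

With bottom width b = 4.59 m and side slope z = 2.5: A = (b + zy)y = (4.59 + 2.5×6.66)×6.66 = 141.5 m²; P = b + 2y√(1+z²) = 4.59 + 2×6.66×2.693 = 40.46 m.
Hydraulic radius R = A/P = 141.5/40.46 = 3.497 m.
V = (1/n) R^(2/3) √S = (1/0.015) × 3.497^(2/3) × √0.004 = 9.713 m/s. Hydraulic depth D_h = A/T = 141.5/37.89 = 3.733 m.
Froude number Fr = V/√(g·D_h) = 9.713/√(9.81×3.733) = 1.61, which is greater than 1, so the flow is supercritical.

supercritical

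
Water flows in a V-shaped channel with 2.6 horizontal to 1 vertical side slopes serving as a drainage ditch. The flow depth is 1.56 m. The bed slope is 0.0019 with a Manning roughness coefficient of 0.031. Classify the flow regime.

subcritical

For a triangular section with side slope z = 2.6: A = zy² = 2.6×1.56² = 6.327 m²; P = 2y√(1+z²) = 2×1.56×2.786 = 8.691 m.
Hydraulic radius R = A/P = 6.327/8.691 = 0.728 m.
V = (1/n) R^(2/3) √S = (1/0.031) × 0.728^(2/3) × √0.0019 = 1.138 m/s. Hydraulic depth D_h = A/T = 6.327/8.112 = 0.78 m.
Froude number Fr = V/√(g·D_h) = 1.138/√(9.81×0.78) = 0.411, which is less than 1, so the flow is subcritical.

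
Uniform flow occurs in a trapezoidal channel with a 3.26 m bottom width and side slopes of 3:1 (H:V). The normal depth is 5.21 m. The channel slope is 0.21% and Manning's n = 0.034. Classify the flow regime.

With bottom width b = 3.26 m and side slope z = 3: A = (b + zy)y = (3.26 + 3×5.21)×5.21 = 98.42 m²; P = b + 2y√(1+z²) = 3.26 + 2×5.21×3.162 = 36.21 m.
Hydraulic radius R = A/P = 98.42/36.21 = 2.718 m.
V = (1/n) R^(2/3) √S = (1/0.034) × 2.718^(2/3) × √0.0021 = 2.625 m/s. Hydraulic depth D_h = A/T = 98.42/34.52 = 2.851 m.
Froude number Fr = V/√(g·D_h) = 2.625/√(9.81×2.851) = 0.496, which is less than 1, so the flow is subcritical.

subcritical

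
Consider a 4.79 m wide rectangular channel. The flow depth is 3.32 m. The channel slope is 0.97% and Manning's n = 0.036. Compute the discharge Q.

Flow area A = b·y = 4.79 × 3.32 = 15.9 m². Wetted perimeter P = b + 2y = 4.79 + 2×3.32 = 11.43 m.
Hydraulic radius R = A/P = 15.9/11.43 = 1.391 m.
Manning's equation: Q = (1/n) A R^(2/3) S^(1/2) = (1/0.036) × 15.9 × 1.391^(2/3) × 0.0097^(1/2) = 54.2 m³/s.

Q = 54.2 m³/s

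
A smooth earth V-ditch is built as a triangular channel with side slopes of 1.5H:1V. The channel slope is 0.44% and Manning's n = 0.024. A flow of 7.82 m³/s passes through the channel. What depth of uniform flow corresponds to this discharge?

y_n = 1.58 m

Manning's equation rearranged: A R^(2/3) = nQ / (1·√S) = 0.024 × 7.82 / (√0.0044) = 2.829.
Trying y = 1.2 m: A R^(2/3) = 1.359 — short.
Trying y = 1.89 m: A R^(2/3) = 4.565 — over.
Trying y = 1.58 m: A R^(2/3) = 2.831 — ≈ 2.829.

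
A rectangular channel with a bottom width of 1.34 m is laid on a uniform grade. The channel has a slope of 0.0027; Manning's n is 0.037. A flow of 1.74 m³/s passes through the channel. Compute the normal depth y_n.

Manning's equation rearranged: A R^(2/3) = nQ / (1·√S) = 0.037 × 1.74 / (√0.0027) = 1.239.
Trying y = 1.77 m: A R^(2/3) = 1.466 — too large.
Trying y = 1.22 m: A R^(2/3) = 0.9349 — too small.
Trying y = 1.54 m: A R^(2/3) = 1.242 — close enough.

y_n = 1.54 m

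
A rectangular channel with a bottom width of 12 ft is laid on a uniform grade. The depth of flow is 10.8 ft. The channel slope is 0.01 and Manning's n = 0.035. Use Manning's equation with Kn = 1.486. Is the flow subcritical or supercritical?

Flow area A = b·y = 12 × 10.8 = 129.6 ft². Wetted perimeter P = b + 2y = 12 + 2×10.8 = 33.6 ft.
Hydraulic radius R = A/P = 129.6/33.6 = 3.857 ft.
V = (1.486/n) R^(2/3) √S = (1.486/0.035) × 3.857^(2/3) × √0.01 = 10.44 ft/s. Hydraulic depth D_h = A/T = 129.6/12 = 10.8 ft.
Froude number Fr = V/√(g·D_h) = 10.44/√(32.2×10.8) = 0.56, which is less than 1, so the flow is subcritical.

subcritical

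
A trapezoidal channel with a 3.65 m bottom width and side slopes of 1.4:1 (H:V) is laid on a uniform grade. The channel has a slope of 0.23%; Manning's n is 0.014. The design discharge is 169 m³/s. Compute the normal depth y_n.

y_n = 3.62 m

Manning's equation rearranged: A R^(2/3) = nQ / (1·√S) = 0.014 × 169 / (√0.0023) = 49.33.
At y = 3.96 m: A R^(2/3) = 59.85 — over.
At y = 3 m: A R^(2/3) = 33.35 — short.
At y = 3.62 m: A R^(2/3) = 49.42 — close enough.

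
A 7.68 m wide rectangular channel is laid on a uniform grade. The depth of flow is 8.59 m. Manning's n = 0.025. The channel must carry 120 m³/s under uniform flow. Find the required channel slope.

S = 0.000563

Flow area A = b·y = 7.68 × 8.59 = 65.97 m². Wetted perimeter P = b + 2y = 7.68 + 2×8.59 = 24.86 m.
Hydraulic radius R = A/P = 65.97/24.86 = 2.654 m.
From Manning's equation, S = [nQ / (1 A R^(2/3))]² = [0.025 × 120 / (1 × 65.97 × 2.654^(2/3))]² = 0.000563.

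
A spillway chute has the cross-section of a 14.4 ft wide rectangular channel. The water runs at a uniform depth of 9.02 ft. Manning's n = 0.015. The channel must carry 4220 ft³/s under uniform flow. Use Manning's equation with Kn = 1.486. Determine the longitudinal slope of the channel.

Flow area A = b·y = 14.4 × 9.02 = 129.9 ft². Wetted perimeter P = b + 2y = 14.4 + 2×9.02 = 32.44 ft.
Hydraulic radius R = A/P = 129.9/32.44 = 4.004 ft.
From Manning's equation, S = [nQ / (1.486 A R^(2/3))]² = [0.015 × 4220 / (1.486 × 129.9 × 4.004^(2/3))]² = 0.0169.

S = 0.0169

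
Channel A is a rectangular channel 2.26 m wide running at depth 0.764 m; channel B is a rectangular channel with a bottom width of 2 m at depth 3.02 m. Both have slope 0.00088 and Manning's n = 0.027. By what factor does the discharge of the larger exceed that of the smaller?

Channel A: Flow area A = b·y = 2.26 × 0.764 = 1.727 m². Wetted perimeter P = b + 2y = 2.26 + 2×0.764 = 3.788 m. Hydraulic radius R = A/P = 1.727/3.788 = 0.4558 m. Q_A = (1/0.027)·1.727·0.4558^(2/3)·√0.00088 = 1.124 m³/s.
Channel B: Flow area A = b·y = 2 × 3.02 = 6.04 m². Wetted perimeter P = b + 2y = 2 + 2×3.02 = 8.04 m. Hydraulic radius R = A/P = 6.04/8.04 = 0.7512 m. Q_B = (1/0.027)·6.04·0.7512^(2/3)·√0.00088 = 5.484 m³/s.
The larger discharge is 5.484 m³/s and the smaller is 1.124 m³/s; the ratio is 4.88.

4.88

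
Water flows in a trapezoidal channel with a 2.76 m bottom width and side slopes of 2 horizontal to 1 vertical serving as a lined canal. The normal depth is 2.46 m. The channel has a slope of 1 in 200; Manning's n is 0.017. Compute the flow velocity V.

V = 5.14 m/s

With bottom width b = 2.76 m and side slope z = 2: A = (b + zy)y = (2.76 + 2×2.46)×2.46 = 18.89 m²; P = b + 2y√(1+z²) = 2.76 + 2×2.46×2.236 = 13.76 m.
Hydraulic radius R = A/P = 18.89/13.76 = 1.373 m.
From Manning's equation, V = (1/n) R^(2/3) S^(1/2) = (1/0.017) × 1.373^(2/3) × 0.005^(1/2) = 5.14 m/s.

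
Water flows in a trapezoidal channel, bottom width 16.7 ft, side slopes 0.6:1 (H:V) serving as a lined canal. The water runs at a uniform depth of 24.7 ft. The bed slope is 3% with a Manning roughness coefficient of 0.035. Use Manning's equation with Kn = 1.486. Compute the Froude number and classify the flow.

With bottom width b = 16.7 ft and side slope z = 0.6: A = (b + zy)y = (16.7 + 0.6×24.7)×24.7 = 778.5 ft²; P = b + 2y√(1+z²) = 16.7 + 2×24.7×1.166 = 74.31 ft.
Hydraulic radius R = A/P = 778.5/74.31 = 10.48 ft.
V = (1.486/n) R^(2/3) √S = (1.486/0.035) × 10.48^(2/3) × √0.03 = 35.21 ft/s. Hydraulic depth D_h = A/T = 778.5/46.34 = 16.8 ft.
Froude number Fr = V/√(g·D_h) = 35.21/√(32.2×16.8) = 1.51, which is greater than 1, so the flow is supercritical.

supercritical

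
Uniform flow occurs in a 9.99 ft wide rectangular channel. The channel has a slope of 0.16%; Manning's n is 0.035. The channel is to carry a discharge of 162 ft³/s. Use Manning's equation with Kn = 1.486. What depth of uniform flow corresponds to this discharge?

Manning's equation rearranged: A R^(2/3) = nQ / (1.486·√S) = 0.035 × 162 / (1.486 × √0.0016) = 95.39.
Trying y = 4.26 ft: A R^(2/3) = 74.13 — low.
Trying y = 5.65 ft: A R^(2/3) = 108.1 — high.
Trying y = 5.14 ft: A R^(2/3) = 95.42 — close enough.

y_n = 5.14 ft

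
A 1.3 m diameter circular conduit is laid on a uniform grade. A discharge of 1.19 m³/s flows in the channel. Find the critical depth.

y_c = 0.579 m

At critical depth, Q² T / (g A³) = 1, i.e. A³/T = Q²/g = 1.19²/9.81 = 0.1444.
At y = 0.644 m: A³/T = 0.217 — over.
At y = 0.507 m: A³/T = 0.08681 — short.
At y = 0.579 m: A³/T = 0.1445 — close enough.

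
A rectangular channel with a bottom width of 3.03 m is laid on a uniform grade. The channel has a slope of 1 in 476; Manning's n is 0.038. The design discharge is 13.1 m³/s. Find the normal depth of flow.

Manning's equation rearranged: A R^(2/3) = nQ / (1·√S) = 0.038 × 13.1 / (√0.002101) = 10.86.
At y = 3.95 m: A R^(2/3) = 12.72 — too large.
At y = 2.63 m: A R^(2/3) = 7.762 — too small.
At y = 3.46 m: A R^(2/3) = 10.86 — close enough.

y_n = 3.46 m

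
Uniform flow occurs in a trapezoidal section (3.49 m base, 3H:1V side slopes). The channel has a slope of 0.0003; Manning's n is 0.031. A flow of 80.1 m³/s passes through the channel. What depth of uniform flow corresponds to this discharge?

y_n = 4.59 m

Manning's equation rearranged: A R^(2/3) = nQ / (1·√S) = 0.031 × 80.1 / (√0.0003) = 143.4.
Trying y = 3.88 m: A R^(2/3) = 96.1 — low.
Trying y = 5.52 m: A R^(2/3) = 224.1 — high.
Trying y = 4.59 m: A R^(2/3) = 143.4 — close enough.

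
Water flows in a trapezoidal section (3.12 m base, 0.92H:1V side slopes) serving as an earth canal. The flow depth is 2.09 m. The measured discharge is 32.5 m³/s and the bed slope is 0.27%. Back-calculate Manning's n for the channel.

n = 0.019

With bottom width b = 3.12 m and side slope z = 0.92: A = (b + zy)y = (3.12 + 0.92×2.09)×2.09 = 10.54 m²; P = b + 2y√(1+z²) = 3.12 + 2×2.09×1.359 = 8.8 m.
Hydraulic radius R = A/P = 10.54/8.8 = 1.198 m.
Rearranging Manning's equation: n = (1/Q) A R^(2/3) S^(1/2) = (1/32.5) × 10.54 × 1.198^(2/3) × √0.0027 = 0.019.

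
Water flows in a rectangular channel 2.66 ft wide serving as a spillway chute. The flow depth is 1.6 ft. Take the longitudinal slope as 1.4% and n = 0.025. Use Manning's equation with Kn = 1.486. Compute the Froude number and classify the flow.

subcritical

Flow area A = b·y = 2.66 × 1.6 = 4.256 ft². Wetted perimeter P = b + 2y = 2.66 + 2×1.6 = 5.86 ft.
Hydraulic radius R = A/P = 4.256/5.86 = 0.7263 ft.
V = (1.486/n) R^(2/3) √S = (1.486/0.025) × 0.7263^(2/3) × √0.014 = 5.683 ft/s. Hydraulic depth D_h = A/T = 4.256/2.66 = 1.6 ft.
Froude number Fr = V/√(g·D_h) = 5.683/√(32.2×1.6) = 0.792, which is less than 1, so the flow is subcritical.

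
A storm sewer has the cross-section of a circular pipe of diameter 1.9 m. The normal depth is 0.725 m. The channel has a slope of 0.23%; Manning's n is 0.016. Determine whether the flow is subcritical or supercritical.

For a circular section of diameter D = 1.9 m at depth y = 0.725 m, the central angle is θ = 2 arccos(1 − 2y/D) = 2.663 rad. Then A = (D²/8)(θ − sin θ) = 0.9942 m² and P = Dθ/2 = 2.53 m.
Hydraulic radius R = A/P = 0.9942/2.53 = 0.3929 m.
V = (1/n) R^(2/3) √S = (1/0.016) × 0.3929^(2/3) × √0.0023 = 1.608 m/s. Hydraulic depth D_h = A/T = 0.9942/1.846 = 0.5386 m.
Froude number Fr = V/√(g·D_h) = 1.608/√(9.81×0.5386) = 0.7, which is less than 1, so the flow is subcritical.

subcritical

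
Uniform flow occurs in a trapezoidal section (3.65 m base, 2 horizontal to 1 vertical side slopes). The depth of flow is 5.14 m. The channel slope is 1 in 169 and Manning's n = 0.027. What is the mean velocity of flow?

V = 5.51 m/s

With bottom width b = 3.65 m and side slope z = 2: A = (b + zy)y = (3.65 + 2×5.14)×5.14 = 71.6 m²; P = b + 2y√(1+z²) = 3.65 + 2×5.14×2.236 = 26.64 m.
Hydraulic radius R = A/P = 71.6/26.64 = 2.688 m.
From Manning's equation, V = (1/n) R^(2/3) S^(1/2) = (1/0.027) × 2.688^(2/3) × 0.005917^(1/2) = 5.51 m/s.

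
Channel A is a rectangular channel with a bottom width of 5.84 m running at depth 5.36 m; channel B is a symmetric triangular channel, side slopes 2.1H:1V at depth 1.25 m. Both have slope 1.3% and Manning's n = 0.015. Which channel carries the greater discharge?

channel A

Channel A: Flow area A = b·y = 5.84 × 5.36 = 31.3 m². Wetted perimeter P = b + 2y = 5.84 + 2×5.36 = 16.56 m. Hydraulic radius R = A/P = 31.3/16.56 = 1.89 m. Q_A = (1/0.015)·31.3·1.89^(2/3)·√0.013 = 363.7 m³/s.
Channel B: For a triangular section with side slope z = 2.1: A = zy² = 2.1×1.25² = 3.281 m²; P = 2y√(1+z²) = 2×1.25×2.326 = 5.815 m. Hydraulic radius R = A/P = 3.281/5.815 = 0.5643 m. Q_B = (1/0.015)·3.281·0.5643^(2/3)·√0.013 = 17.03 m³/s.
Q_A = 363.7 m³/s vs Q_B = 17.03 m³/s, so channel A carries more.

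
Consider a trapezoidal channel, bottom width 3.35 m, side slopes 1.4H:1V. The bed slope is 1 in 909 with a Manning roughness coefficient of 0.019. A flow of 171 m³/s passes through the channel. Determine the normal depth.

Manning's equation rearranged: A R^(2/3) = nQ / (1·√S) = 0.019 × 171 / (√0.0011) = 97.96.
Trying y = 3.88 m: A R^(2/3) = 54.81 — low.
Trying y = 5.05 m: A R^(2/3) = 97.93 — ≈ 97.96.

y_n = 5.05 m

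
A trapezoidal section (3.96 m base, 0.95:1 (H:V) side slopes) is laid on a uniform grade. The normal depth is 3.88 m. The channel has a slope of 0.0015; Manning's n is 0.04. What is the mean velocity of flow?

V = 1.55 m/s

With bottom width b = 3.96 m and side slope z = 0.95: A = (b + zy)y = (3.96 + 0.95×3.88)×3.88 = 29.67 m²; P = b + 2y√(1+z²) = 3.96 + 2×3.88×1.379 = 14.66 m.
Hydraulic radius R = A/P = 29.67/14.66 = 2.023 m.
From Manning's equation, V = (1/n) R^(2/3) S^(1/2) = (1/0.04) × 2.023^(2/3) × 0.0015^(1/2) = 1.55 m/s.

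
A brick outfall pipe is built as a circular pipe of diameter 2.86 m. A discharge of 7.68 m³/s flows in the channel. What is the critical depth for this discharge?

At critical depth, Q² T / (g A³) = 1, i.e. A³/T = Q²/g = 7.68²/9.81 = 6.012.
Trying y = 0.987 m: A³/T = 2.793 — low.
Trying y = 1.49 m: A³/T = 13.56 — high.
Trying y = 1.2 m: A³/T = 5.924 — matches.

y_c = 1.2 m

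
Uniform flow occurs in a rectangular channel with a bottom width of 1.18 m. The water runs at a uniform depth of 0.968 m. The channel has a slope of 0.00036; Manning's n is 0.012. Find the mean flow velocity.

Flow area A = b·y = 1.18 × 0.968 = 1.142 m². Wetted perimeter P = b + 2y = 1.18 + 2×0.968 = 3.116 m.
Hydraulic radius R = A/P = 1.142/3.116 = 0.3666 m.
From Manning's equation, V = (1/n) R^(2/3) S^(1/2) = (1/0.012) × 0.3666^(2/3) × 0.00036^(1/2) = 0.81 m/s.

V = 0.81 m/s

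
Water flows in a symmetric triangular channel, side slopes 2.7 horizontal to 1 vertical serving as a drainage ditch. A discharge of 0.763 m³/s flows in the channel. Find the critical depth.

y_c = 0.439 m

At critical depth, Q² T / (g A³) = 1, i.e. A³/T = Q²/g = 0.763²/9.81 = 0.05934.
At y = 0.493 m: A³/T = 0.1062 — high.
At y = 0.439 m: A³/T = 0.05943 — ≈ 0.05934.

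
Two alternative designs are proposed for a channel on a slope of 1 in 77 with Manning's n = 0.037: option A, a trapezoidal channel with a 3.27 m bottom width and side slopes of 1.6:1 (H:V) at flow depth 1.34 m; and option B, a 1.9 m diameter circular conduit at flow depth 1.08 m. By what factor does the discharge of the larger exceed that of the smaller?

6.21

Channel A: With bottom width b = 3.27 m and side slope z = 1.6: A = (b + zy)y = (3.27 + 1.6×1.34)×1.34 = 7.255 m²; P = b + 2y√(1+z²) = 3.27 + 2×1.34×1.887 = 8.327 m. Hydraulic radius R = A/P = 7.255/8.327 = 0.8713 m. Q_A = (1/0.037)·7.255·0.8713^(2/3)·√0.01299 = 20.38 m³/s.
Channel B: For a circular section of diameter D = 1.9 m at depth y = 1.08 m, the central angle is θ = 2 arccos(1 − 2y/D) = 3.416 rad. Then A = (D²/8)(θ − sin θ) = 1.664 m² and P = Dθ/2 = 3.245 m. Hydraulic radius R = A/P = 1.664/3.245 = 0.5127 m. Q_B = (1/0.037)·1.664·0.5127^(2/3)·√0.01299 = 3.283 m³/s.
The larger discharge is 20.38 m³/s and the smaller is 3.283 m³/s; the ratio is 6.21.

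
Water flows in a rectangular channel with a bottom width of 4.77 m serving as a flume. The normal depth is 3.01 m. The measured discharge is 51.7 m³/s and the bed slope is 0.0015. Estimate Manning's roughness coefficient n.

n = 0.013

Flow area A = b·y = 4.77 × 3.01 = 14.36 m². Wetted perimeter P = b + 2y = 4.77 + 2×3.01 = 10.79 m.
Hydraulic radius R = A/P = 14.36/10.79 = 1.331 m.
Rearranging Manning's equation: n = (1/Q) A R^(2/3) S^(1/2) = (1/51.7) × 14.36 × 1.331^(2/3) × √0.0015 = 0.013.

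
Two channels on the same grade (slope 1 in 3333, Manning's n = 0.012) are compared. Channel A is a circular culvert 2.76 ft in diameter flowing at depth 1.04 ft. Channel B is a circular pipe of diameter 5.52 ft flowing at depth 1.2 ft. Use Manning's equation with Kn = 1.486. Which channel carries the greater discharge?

Channel A: For a circular section of diameter D = 2.76 ft at depth y = 1.04 ft, the central angle is θ = 2 arccos(1 − 2y/D) = 2.644 rad. Then A = (D²/8)(θ − sin θ) = 2.063 ft² and P = Dθ/2 = 3.648 ft. Hydraulic radius R = A/P = 2.063/3.648 = 0.5654 ft. Q_A = (1.486/0.012)·2.063·0.5654^(2/3)·√0.0003 = 3.025 ft³/s.
Channel B: For a circular section of diameter D = 5.52 ft at depth y = 1.2 ft, the central angle is θ = 2 arccos(1 − 2y/D) = 1.94 rad. Then A = (D²/8)(θ − sin θ) = 3.838 ft² and P = Dθ/2 = 5.355 ft. Hydraulic radius R = A/P = 3.838/5.355 = 0.7167 ft. Q_B = (1.486/0.012)·3.838·0.7167^(2/3)·√0.0003 = 6.593 ft³/s.
Q_A = 3.025 ft³/s vs Q_B = 6.593 ft³/s, so channel B carries more.

channel B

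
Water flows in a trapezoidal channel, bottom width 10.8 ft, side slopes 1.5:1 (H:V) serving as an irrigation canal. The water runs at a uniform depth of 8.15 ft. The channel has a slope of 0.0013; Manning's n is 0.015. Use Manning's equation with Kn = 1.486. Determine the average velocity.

V = 9.98 ft/s

With bottom width b = 10.8 ft and side slope z = 1.5: A = (b + zy)y = (10.8 + 1.5×8.15)×8.15 = 187.7 ft²; P = b + 2y√(1+z²) = 10.8 + 2×8.15×1.803 = 40.19 ft.
Hydraulic radius R = A/P = 187.7/40.19 = 4.67 ft.
From Manning's equation, V = (1.486/n) R^(2/3) S^(1/2) = (1.486/0.015) × 4.67^(2/3) × 0.0013^(1/2) = 9.98 ft/s.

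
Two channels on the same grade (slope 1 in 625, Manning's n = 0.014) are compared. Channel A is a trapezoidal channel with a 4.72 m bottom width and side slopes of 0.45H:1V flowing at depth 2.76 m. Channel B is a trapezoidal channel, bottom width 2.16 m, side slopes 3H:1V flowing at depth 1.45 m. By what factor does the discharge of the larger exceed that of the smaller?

Channel A: With bottom width b = 4.72 m and side slope z = 0.45: A = (b + zy)y = (4.72 + 0.45×2.76)×2.76 = 16.46 m²; P = b + 2y√(1+z²) = 4.72 + 2×2.76×1.097 = 10.77 m. Hydraulic radius R = A/P = 16.46/10.77 = 1.527 m. Q_A = (1/0.014)·16.46·1.527^(2/3)·√0.0016 = 62.36 m³/s.
Channel B: With bottom width b = 2.16 m and side slope z = 3: A = (b + zy)y = (2.16 + 3×1.45)×1.45 = 9.439 m²; P = b + 2y√(1+z²) = 2.16 + 2×1.45×3.162 = 11.33 m. Hydraulic radius R = A/P = 9.439/11.33 = 0.8331 m. Q_B = (1/0.014)·9.439·0.8331^(2/3)·√0.0016 = 23.88 m³/s.
The larger discharge is 62.36 m³/s and the smaller is 23.88 m³/s; the ratio is 2.61.

2.61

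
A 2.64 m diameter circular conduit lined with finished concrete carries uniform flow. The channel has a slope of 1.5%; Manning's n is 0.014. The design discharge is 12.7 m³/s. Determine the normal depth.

Manning's equation rearranged: A R^(2/3) = nQ / (1·√S) = 0.014 × 12.7 / (√0.015) = 1.452.
At y = 1.27 m: A R^(2/3) = 1.942 — over.
At y = 1.08 m: A R^(2/3) = 1.457 — ≈ 1.452.

y_n = 1.08 m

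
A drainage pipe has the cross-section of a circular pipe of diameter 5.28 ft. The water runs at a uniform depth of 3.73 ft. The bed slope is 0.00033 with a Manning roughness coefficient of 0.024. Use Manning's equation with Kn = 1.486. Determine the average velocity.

For a circular section of diameter D = 5.28 ft at depth y = 3.73 ft, the central angle is θ = 2 arccos(1 − 2y/D) = 3.993 rad. Then A = (D²/8)(θ − sin θ) = 16.54 ft² and P = Dθ/2 = 10.54 ft.
Hydraulic radius R = A/P = 16.54/10.54 = 1.569 ft.
From Manning's equation, V = (1.486/n) R^(2/3) S^(1/2) = (1.486/0.024) × 1.569^(2/3) × 0.00033^(1/2) = 1.52 ft/s.

V = 1.52 ft/s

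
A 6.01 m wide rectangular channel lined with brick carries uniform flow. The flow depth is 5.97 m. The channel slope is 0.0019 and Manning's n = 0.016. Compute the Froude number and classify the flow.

subcritical

Flow area A = b·y = 6.01 × 5.97 = 35.88 m². Wetted perimeter P = b + 2y = 6.01 + 2×5.97 = 17.95 m.
Hydraulic radius R = A/P = 35.88/17.95 = 1.999 m.
V = (1/n) R^(2/3) √S = (1/0.016) × 1.999^(2/3) × √0.0019 = 4.323 m/s. Hydraulic depth D_h = A/T = 35.88/6.01 = 5.97 m.
Froude number Fr = V/√(g·D_h) = 4.323/√(9.81×5.97) = 0.565, which is less than 1, so the flow is subcritical.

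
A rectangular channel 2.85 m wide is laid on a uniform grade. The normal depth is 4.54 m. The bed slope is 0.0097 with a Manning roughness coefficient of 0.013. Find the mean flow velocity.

Flow area A = b·y = 2.85 × 4.54 = 12.94 m². Wetted perimeter P = b + 2y = 2.85 + 2×4.54 = 11.93 m.
Hydraulic radius R = A/P = 12.94/11.93 = 1.085 m.
From Manning's equation, V = (1/n) R^(2/3) S^(1/2) = (1/0.013) × 1.085^(2/3) × 0.0097^(1/2) = 8 m/s.

V = 8 m/s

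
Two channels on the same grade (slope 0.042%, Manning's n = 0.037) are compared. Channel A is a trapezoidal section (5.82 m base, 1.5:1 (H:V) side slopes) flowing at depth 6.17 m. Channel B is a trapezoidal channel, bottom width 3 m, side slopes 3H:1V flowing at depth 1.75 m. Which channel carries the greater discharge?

Channel A: With bottom width b = 5.82 m and side slope z = 1.5: A = (b + zy)y = (5.82 + 1.5×6.17)×6.17 = 93.01 m²; P = b + 2y√(1+z²) = 5.82 + 2×6.17×1.803 = 28.07 m. Hydraulic radius R = A/P = 93.01/28.07 = 3.314 m. Q_A = (1/0.037)·93.01·3.314^(2/3)·√0.00042 = 114.5 m³/s.
Channel B: With bottom width b = 3 m and side slope z = 3: A = (b + zy)y = (3 + 3×1.75)×1.75 = 14.44 m²; P = b + 2y√(1+z²) = 3 + 2×1.75×3.162 = 14.07 m. Hydraulic radius R = A/P = 14.44/14.07 = 1.026 m. Q_B = (1/0.037)·14.44·1.026^(2/3)·√0.00042 = 8.136 m³/s.
Q_A = 114.5 m³/s vs Q_B = 8.136 m³/s, so channel A carries more.

channel A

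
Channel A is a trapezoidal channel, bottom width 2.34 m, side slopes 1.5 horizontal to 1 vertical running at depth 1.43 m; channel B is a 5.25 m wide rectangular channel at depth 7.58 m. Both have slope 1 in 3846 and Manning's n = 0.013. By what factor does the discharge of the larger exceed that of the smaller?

Channel A: With bottom width b = 2.34 m and side slope z = 1.5: A = (b + zy)y = (2.34 + 1.5×1.43)×1.43 = 6.414 m²; P = b + 2y√(1+z²) = 2.34 + 2×1.43×1.803 = 7.496 m. Hydraulic radius R = A/P = 6.414/7.496 = 0.8556 m. Q_A = (1/0.013)·6.414·0.8556^(2/3)·√0.00026 = 7.17 m³/s.
Channel B: Flow area A = b·y = 5.25 × 7.58 = 39.8 m². Wetted perimeter P = b + 2y = 5.25 + 2×7.58 = 20.41 m. Hydraulic radius R = A/P = 39.8/20.41 = 1.95 m. Q_B = (1/0.013)·39.8·1.95^(2/3)·√0.00026 = 77.04 m³/s.
The larger discharge is 77.04 m³/s and the smaller is 7.17 m³/s; the ratio is 10.7.

10.7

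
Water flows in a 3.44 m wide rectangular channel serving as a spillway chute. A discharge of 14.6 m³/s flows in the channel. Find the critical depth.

y_c = 1.22 m

For a rectangular channel, critical depth y_c = (q²/g)^(1/3) where q = Q/b = 14.6/3.44 = 4.244 m²/s.
So y_c = (4.244²/9.81)^(1/3) = 1.22 m.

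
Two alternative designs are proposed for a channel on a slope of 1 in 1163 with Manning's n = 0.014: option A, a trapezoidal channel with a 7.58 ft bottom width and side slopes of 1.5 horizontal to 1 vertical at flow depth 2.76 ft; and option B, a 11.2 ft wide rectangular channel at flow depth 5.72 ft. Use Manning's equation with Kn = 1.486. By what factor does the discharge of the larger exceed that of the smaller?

2.63

Channel A: With bottom width b = 7.58 ft and side slope z = 1.5: A = (b + zy)y = (7.58 + 1.5×2.76)×2.76 = 32.35 ft²; P = b + 2y√(1+z²) = 7.58 + 2×2.76×1.803 = 17.53 ft. Hydraulic radius R = A/P = 32.35/17.53 = 1.845 ft. Q_A = (1.486/0.014)·32.35·1.845^(2/3)·√0.0008598 = 151.5 ft³/s.
Channel B: Flow area A = b·y = 11.2 × 5.72 = 64.06 ft². Wetted perimeter P = b + 2y = 11.2 + 2×5.72 = 22.64 ft. Hydraulic radius R = A/P = 64.06/22.64 = 2.83 ft. Q_B = (1.486/0.014)·64.06·2.83^(2/3)·√0.0008598 = 398.9 ft³/s.
The larger discharge is 398.9 ft³/s and the smaller is 151.5 ft³/s; the ratio is 2.63.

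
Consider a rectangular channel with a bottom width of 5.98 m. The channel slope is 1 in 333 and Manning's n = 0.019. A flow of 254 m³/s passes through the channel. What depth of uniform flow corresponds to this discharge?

y_n = 8.65 m

Manning's equation rearranged: A R^(2/3) = nQ / (1·√S) = 0.019 × 254 / (√0.003003) = 88.07.
Try y = 9.43 m: A R^(2/3) = 97.41 — high.
Try y = 7.62 m: A R^(2/3) = 75.85 — low.
Try y = 8.65 m: A R^(2/3) = 88.08 — close enough.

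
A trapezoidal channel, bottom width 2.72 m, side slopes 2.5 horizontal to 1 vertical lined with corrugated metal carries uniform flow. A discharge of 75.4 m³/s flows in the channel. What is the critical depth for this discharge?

At critical depth, Q² T / (g A³) = 1, i.e. A³/T = Q²/g = 75.4²/9.81 = 579.5.
At y = 3 m: A³/T = 1626 — over.
At y = 1.98 m: A³/T = 277.5 — short.
At y = 2.36 m: A³/T = 579.8 — close enough.

y_c = 2.36 m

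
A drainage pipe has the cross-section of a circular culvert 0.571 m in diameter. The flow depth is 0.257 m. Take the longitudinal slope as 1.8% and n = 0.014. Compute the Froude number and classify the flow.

supercritical

For a circular section of diameter D = 0.571 m at depth y = 0.257 m, the central angle is θ = 2 arccos(1 − 2y/D) = 2.942 rad. Then A = (D²/8)(θ − sin θ) = 0.1118 m² and P = Dθ/2 = 0.8398 m.
Hydraulic radius R = A/P = 0.1118/0.8398 = 0.1331 m.
V = (1/n) R^(2/3) √S = (1/0.014) × 0.1331^(2/3) × √0.018 = 2.498 m/s. Hydraulic depth D_h = A/T = 0.1118/0.5681 = 0.1968 m.
Froude number Fr = V/√(g·D_h) = 2.498/√(9.81×0.1968) = 1.8, which is greater than 1, so the flow is supercritical.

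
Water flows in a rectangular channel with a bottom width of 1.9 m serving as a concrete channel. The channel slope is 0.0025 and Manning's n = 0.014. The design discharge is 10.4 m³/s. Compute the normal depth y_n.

Manning's equation rearranged: A R^(2/3) = nQ / (1·√S) = 0.014 × 10.4 / (√0.0025) = 2.912.
Trying y = 2.49 m: A R^(2/3) = 3.686 — too large.
Trying y = 1.6 m: A R^(2/3) = 2.153 — too small.
Trying y = 2.05 m: A R^(2/3) = 2.92 — close enough.

y_n = 2.05 m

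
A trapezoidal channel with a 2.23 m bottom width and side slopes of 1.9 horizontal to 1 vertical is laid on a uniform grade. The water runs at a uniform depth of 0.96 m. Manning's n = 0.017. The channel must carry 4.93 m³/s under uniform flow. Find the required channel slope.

With bottom width b = 2.23 m and side slope z = 1.9: A = (b + zy)y = (2.23 + 1.9×0.96)×0.96 = 3.892 m²; P = b + 2y√(1+z²) = 2.23 + 2×0.96×2.147 = 6.352 m.
Hydraulic radius R = A/P = 3.892/6.352 = 0.6127 m.
From Manning's equation, S = [nQ / (1 A R^(2/3))]² = [0.017 × 4.93 / (1 × 3.892 × 0.6127^(2/3))]² = 0.000891.

S = 0.000891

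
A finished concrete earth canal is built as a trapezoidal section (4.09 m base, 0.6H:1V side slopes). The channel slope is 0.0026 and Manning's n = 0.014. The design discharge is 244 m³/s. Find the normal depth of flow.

Manning's equation rearranged: A R^(2/3) = nQ / (1·√S) = 0.014 × 244 / (√0.0026) = 66.99.
Try y = 3.87 m: A R^(2/3) = 37.96 — short.
Try y = 6.47 m: A R^(2/3) = 99.74 — over.
Try y = 5.26 m: A R^(2/3) = 66.99 — ≈ 66.99.

y_n = 5.26 m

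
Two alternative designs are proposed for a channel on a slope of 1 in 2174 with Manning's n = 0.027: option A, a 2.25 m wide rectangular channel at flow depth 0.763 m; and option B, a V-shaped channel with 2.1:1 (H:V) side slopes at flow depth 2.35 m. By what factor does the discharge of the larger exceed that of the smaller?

11.9

Channel A: Flow area A = b·y = 2.25 × 0.763 = 1.717 m². Wetted perimeter P = b + 2y = 2.25 + 2×0.763 = 3.776 m. Hydraulic radius R = A/P = 1.717/3.776 = 0.4546 m. Q_A = (1/0.027)·1.717·0.4546^(2/3)·√0.00046 = 0.8063 m³/s.
Channel B: For a triangular section with side slope z = 2.1: A = zy² = 2.1×2.35² = 11.6 m²; P = 2y√(1+z²) = 2×2.35×2.326 = 10.93 m. Hydraulic radius R = A/P = 11.6/10.93 = 1.061 m. Q_B = (1/0.027)·11.6·1.061^(2/3)·√0.00046 = 9.582 m³/s.
The larger discharge is 9.582 m³/s and the smaller is 0.8063 m³/s; the ratio is 11.9.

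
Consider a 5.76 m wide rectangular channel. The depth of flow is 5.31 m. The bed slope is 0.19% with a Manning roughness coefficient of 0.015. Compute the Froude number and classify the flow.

Flow area A = b·y = 5.76 × 5.31 = 30.59 m². Wetted perimeter P = b + 2y = 5.76 + 2×5.31 = 16.38 m.
Hydraulic radius R = A/P = 30.59/16.38 = 1.867 m.
V = (1/n) R^(2/3) √S = (1/0.015) × 1.867^(2/3) × √0.0019 = 4.406 m/s. Hydraulic depth D_h = A/T = 30.59/5.76 = 5.31 m.
Froude number Fr = V/√(g·D_h) = 4.406/√(9.81×5.31) = 0.611, which is less than 1, so the flow is subcritical.

subcritical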